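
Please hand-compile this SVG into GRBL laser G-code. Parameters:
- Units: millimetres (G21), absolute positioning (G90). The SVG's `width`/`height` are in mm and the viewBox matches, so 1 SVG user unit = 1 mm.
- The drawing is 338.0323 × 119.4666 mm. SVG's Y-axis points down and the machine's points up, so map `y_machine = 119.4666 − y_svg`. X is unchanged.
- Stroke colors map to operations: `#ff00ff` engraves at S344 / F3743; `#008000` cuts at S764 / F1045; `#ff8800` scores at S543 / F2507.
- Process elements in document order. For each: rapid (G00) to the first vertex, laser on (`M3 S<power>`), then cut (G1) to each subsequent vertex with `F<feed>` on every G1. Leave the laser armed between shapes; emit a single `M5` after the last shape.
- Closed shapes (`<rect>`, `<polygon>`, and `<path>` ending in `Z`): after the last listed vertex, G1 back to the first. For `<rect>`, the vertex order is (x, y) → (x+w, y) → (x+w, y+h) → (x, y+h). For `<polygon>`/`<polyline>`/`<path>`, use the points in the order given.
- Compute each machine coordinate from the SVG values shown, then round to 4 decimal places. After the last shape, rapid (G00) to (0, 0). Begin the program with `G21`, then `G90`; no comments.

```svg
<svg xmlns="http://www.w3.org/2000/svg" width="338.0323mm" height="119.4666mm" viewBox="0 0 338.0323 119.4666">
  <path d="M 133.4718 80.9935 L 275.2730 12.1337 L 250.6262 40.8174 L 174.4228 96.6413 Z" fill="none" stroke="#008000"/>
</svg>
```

G21
G90
G00 X133.4718 Y38.4731
M3 S764
G1 X275.2730 Y107.3329 F1045
G1 X250.6262 Y78.6492 F1045
G1 X174.4228 Y22.8253 F1045
G1 X133.4718 Y38.4731 F1045
M5
G00 X0.0000 Y0.0000

1 u = 1 mm; y_m = 119.4666 − y.

[1] `<path>` closed polygon, #008000→cut S764 F1045: (133.4718,38.4731) → (275.2730,107.3329) → (250.6262,78.6492) → (174.4228,22.8253) → (133.4718,38.4731) (closed)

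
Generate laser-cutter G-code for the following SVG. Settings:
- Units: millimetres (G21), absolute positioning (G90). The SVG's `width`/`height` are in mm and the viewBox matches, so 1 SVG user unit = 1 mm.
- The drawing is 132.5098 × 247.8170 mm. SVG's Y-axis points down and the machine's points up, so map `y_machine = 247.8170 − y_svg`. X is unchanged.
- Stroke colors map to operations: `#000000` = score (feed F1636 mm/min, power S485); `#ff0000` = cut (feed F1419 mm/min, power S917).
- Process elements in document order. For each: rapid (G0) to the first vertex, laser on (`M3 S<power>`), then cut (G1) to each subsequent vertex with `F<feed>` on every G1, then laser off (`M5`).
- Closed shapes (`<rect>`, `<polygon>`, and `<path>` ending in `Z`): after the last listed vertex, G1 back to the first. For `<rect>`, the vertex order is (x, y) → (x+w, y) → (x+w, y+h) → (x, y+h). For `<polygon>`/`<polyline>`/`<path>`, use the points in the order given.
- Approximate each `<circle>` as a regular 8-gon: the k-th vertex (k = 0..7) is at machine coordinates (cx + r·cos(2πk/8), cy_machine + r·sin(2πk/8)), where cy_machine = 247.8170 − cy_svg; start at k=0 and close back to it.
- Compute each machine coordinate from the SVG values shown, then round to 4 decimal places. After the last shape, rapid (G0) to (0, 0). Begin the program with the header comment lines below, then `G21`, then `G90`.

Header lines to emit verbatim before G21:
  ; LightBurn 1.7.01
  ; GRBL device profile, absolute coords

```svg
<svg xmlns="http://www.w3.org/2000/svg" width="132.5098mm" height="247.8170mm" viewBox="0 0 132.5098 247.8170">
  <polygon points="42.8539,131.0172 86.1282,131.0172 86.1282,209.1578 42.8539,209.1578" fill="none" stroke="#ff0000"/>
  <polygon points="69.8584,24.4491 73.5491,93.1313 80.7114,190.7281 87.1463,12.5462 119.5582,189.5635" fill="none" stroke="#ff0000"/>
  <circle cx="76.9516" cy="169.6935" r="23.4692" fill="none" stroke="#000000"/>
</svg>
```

Since the viewBox matches the mm dimensions, user units are millimetres directly. The only transform is the Y-flip y_m = 247.8170 − y_svg.

Shape 1 is a rectangle drawn with `<polygon>`. Its stroke #ff0000 means cut at S917, F1419. After flipping Y the toolpath is (42.8539,116.7998) → (86.1282,116.7998) → (86.1282,38.6592) → (42.8539,38.6592) → (42.8539,116.7998), returning to the start.

Shape 2 is a closed polygon drawn with `<polygon>`. Its stroke #ff0000 means cut at S917, F1419. After flipping Y the toolpath is (69.8584,223.3679) → (73.5491,154.6857) → (80.7114,57.0889) → (87.1463,235.2708) → (119.5582,58.2535) → (69.8584,223.3679), returning to the start.

Shape 3 is a circle drawn with `<circle>`. Its stroke #000000 means score at S485, F1636. After flipping Y the toolpath is (100.4208,78.1235) → (93.5468,94.7187) → (76.9516,101.5927) → (60.3564,94.7187) → (53.4824,78.1235) → (60.3564,61.5283) → (76.9516,54.6543) → (93.5468,61.5283) → (100.4208,78.1235), returning to the start.

; LightBurn 1.7.01
; GRBL device profile, absolute coords
G21
G90
G0 X42.8539 Y116.7998
M3 S917
G1 X86.1282 Y116.7998 F1419
G1 X86.1282 Y38.6592 F1419
G1 X42.8539 Y38.6592 F1419
G1 X42.8539 Y116.7998 F1419
M5
G0 X69.8584 Y223.3679
M3 S917
G1 X73.5491 Y154.6857 F1419
G1 X80.7114 Y57.0889 F1419
G1 X87.1463 Y235.2708 F1419
G1 X119.5582 Y58.2535 F1419
G1 X69.8584 Y223.3679 F1419
M5
G0 X100.4208 Y78.1235
M3 S485
G1 X93.5468 Y94.7187 F1636
G1 X76.9516 Y101.5927 F1636
G1 X60.3564 Y94.7187 F1636
G1 X53.4824 Y78.1235 F1636
G1 X60.3564 Y61.5283 F1636
G1 X76.9516 Y54.6543 F1636
G1 X93.5468 Y61.5283 F1636
G1 X100.4208 Y78.1235 F1636
M5
G0 X0.0000 Y0.0000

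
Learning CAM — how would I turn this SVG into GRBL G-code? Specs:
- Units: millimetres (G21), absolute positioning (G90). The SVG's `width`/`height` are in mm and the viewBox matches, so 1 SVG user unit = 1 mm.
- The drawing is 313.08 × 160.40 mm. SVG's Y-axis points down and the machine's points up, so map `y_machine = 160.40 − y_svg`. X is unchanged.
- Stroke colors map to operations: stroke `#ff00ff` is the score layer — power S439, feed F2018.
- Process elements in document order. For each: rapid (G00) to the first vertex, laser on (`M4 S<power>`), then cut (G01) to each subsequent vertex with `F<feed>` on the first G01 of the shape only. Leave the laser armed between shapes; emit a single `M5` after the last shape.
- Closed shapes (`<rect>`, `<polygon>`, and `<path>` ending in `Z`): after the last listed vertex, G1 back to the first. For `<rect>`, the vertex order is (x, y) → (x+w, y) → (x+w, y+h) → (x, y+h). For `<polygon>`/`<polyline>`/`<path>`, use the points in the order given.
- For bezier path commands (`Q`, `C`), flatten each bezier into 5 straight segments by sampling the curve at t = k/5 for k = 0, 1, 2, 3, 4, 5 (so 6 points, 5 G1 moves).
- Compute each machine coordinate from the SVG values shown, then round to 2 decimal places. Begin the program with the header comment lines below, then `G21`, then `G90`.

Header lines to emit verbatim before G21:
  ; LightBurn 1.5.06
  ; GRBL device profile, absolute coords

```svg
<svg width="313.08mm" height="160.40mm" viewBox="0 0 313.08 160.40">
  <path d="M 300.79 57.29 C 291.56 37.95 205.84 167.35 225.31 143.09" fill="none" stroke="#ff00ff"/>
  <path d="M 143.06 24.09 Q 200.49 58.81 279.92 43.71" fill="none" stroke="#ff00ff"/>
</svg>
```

Since the viewBox matches the mm dimensions, user units are millimetres directly. The only transform is the Y-flip y_m = 160.40 − y_svg.

Shape 1 is a cubic bezier drawn with `<path>`. Its stroke #ff00ff means score at S439, F2018. After flipping Y the toolpath is (300.79,103.11) → (287.53,99.28) → (264.63,74.28) → (240.81,42.60) → (224.80,18.77) → (225.31,17.31).

Shape 2 is a quadratic bezier drawn with `<path>`. Its stroke #ff00ff means score at S439, F2018. After flipping Y the toolpath is (143.06,136.31) → (166.91,124.41) → (192.52,116.51) → (219.90,112.58) → (249.03,112.64) → (279.92,116.69).

; LightBurn 1.5.06
; GRBL device profile, absolute coords
G21
G90
G00 X300.79 Y103.11
M4 S439
G01 X287.53 Y99.28 F2018
G01 X264.63 Y74.28
G01 X240.81 Y42.60
G01 X224.80 Y18.77
G01 X225.31 Y17.31
G00 X143.06 Y136.31
M4 S439
G01 X166.91 Y124.41 F2018
G01 X192.52 Y116.51
G01 X219.90 Y112.58
G01 X249.03 Y112.64
G01 X279.92 Y116.69
M5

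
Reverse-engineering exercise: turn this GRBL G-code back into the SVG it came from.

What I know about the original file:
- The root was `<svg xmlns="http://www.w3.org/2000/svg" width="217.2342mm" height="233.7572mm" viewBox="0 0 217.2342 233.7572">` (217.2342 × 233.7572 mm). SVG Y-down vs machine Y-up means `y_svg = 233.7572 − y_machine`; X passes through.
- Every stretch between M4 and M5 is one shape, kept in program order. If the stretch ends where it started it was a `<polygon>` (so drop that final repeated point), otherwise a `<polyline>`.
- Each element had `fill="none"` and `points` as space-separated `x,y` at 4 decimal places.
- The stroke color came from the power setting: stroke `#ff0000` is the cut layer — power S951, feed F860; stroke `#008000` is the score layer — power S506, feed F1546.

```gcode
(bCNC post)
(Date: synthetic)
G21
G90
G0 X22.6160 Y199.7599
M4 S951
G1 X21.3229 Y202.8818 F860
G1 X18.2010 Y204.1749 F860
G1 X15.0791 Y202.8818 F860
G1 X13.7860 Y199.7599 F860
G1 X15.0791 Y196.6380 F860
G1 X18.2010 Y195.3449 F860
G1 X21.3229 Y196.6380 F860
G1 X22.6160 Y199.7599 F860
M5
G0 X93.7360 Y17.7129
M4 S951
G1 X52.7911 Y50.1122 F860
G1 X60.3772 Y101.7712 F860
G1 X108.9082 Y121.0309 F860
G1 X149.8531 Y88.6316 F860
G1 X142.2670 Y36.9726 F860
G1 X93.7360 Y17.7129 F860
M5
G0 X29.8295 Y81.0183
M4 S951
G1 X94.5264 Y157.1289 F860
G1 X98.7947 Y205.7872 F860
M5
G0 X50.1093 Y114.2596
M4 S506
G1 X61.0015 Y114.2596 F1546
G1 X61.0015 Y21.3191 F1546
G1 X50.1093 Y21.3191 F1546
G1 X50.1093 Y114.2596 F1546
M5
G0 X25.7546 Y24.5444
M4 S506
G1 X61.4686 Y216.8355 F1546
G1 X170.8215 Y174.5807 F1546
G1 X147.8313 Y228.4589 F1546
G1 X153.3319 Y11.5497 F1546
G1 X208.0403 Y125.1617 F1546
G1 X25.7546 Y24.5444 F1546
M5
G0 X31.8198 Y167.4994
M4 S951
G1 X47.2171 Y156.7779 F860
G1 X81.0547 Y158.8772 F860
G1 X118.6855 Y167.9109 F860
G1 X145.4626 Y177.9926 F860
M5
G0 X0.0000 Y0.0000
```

<svg xmlns="http://www.w3.org/2000/svg" width="217.2342mm" height="233.7572mm" viewBox="0 0 217.2342 233.7572">
  <polygon points="22.6160,33.9973 21.3229,30.8754 18.2010,29.5823 15.0791,30.8754 13.7860,33.9973 15.0791,37.1192 18.2010,38.4123 21.3229,37.1192" fill="none" stroke="#ff0000"/>
  <polygon points="93.7360,216.0443 52.7911,183.6450 60.3772,131.9860 108.9082,112.7263 149.8531,145.1256 142.2670,196.7846" fill="none" stroke="#ff0000"/>
  <polyline points="29.8295,152.7389 94.5264,76.6283 98.7947,27.9700" fill="none" stroke="#ff0000"/>
  <polygon points="50.1093,119.4976 61.0015,119.4976 61.0015,212.4381 50.1093,212.4381" fill="none" stroke="#008000"/>
  <polygon points="25.7546,209.2128 61.4686,16.9217 170.8215,59.1765 147.8313,5.2983 153.3319,222.2075 208.0403,108.5955" fill="none" stroke="#008000"/>
  <polyline points="31.8198,66.2578 47.2171,76.9793 81.0547,74.8800 118.6855,65.8463 145.4626,55.7646" fill="none" stroke="#ff0000"/>
</svg>

y_svg = 233.7572 − y_m.

[1] S951→`#ff0000` (cut); closed run; points: 22.6160,33.9973 21.3229,30.8754 18.2010,29.5823 15.0791,30.8754 13.7860,33.9973 15.0791,37.1192 18.2010,38.4123 21.3229,37.1192

[2] S951→`#ff0000` (cut); closed run; points: 93.7360,216.0443 52.7911,183.6450 60.3772,131.9860 108.9082,112.7263 149.8531,145.1256 142.2670,196.7846

[3] S951→`#ff0000` (cut); open run; points: 29.8295,152.7389 94.5264,76.6283 98.7947,27.9700

[4] S506→`#008000` (score); closed run; points: 50.1093,119.4976 61.0015,119.4976 61.0015,212.4381 50.1093,212.4381

[5] S506→`#008000` (score); closed run; points: 25.7546,209.2128 61.4686,16.9217 170.8215,59.1765 147.8313,5.2983 153.3319,222.2075 208.0403,108.5955

[6] S951→`#ff0000` (cut); open run; points: 31.8198,66.2578 47.2171,76.9793 81.0547,74.8800 118.6855,65.8463 145.4626,55.7646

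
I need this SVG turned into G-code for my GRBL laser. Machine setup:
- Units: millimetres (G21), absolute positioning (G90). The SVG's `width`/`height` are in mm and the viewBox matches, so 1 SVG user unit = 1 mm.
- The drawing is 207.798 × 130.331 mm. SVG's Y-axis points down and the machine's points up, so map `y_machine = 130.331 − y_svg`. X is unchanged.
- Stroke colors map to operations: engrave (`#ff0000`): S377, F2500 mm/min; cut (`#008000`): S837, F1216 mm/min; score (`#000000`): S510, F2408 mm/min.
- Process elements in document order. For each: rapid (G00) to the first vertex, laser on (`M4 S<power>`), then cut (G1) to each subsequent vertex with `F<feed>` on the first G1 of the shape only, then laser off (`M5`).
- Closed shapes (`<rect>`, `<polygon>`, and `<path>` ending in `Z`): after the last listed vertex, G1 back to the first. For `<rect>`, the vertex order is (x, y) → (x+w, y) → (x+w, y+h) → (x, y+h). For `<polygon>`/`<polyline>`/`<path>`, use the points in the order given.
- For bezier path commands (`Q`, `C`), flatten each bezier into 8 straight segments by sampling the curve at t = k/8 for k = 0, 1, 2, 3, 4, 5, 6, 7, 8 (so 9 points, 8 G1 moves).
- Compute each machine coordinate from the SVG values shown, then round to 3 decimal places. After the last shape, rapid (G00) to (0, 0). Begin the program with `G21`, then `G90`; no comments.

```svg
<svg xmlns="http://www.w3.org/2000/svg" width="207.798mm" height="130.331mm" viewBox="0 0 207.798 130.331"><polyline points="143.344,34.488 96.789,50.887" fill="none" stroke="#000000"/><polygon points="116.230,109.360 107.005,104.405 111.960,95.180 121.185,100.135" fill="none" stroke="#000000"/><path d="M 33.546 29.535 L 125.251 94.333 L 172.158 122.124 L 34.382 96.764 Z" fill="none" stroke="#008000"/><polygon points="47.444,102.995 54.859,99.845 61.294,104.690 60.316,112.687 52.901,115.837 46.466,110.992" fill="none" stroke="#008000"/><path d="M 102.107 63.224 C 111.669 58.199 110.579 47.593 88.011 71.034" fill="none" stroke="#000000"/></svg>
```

Since the viewBox matches the mm dimensions, user units are millimetres directly. The only transform is the Y-flip y_m = 130.331 − y_svg.

Shape 1 is a line segment drawn with `<polyline>`. Its stroke #000000 means score at S510, F2408. After flipping Y the toolpath is (143.344,95.843) → (96.789,79.444).

Shape 2 is a regular polygon drawn with `<polygon>`. Its stroke #000000 means score at S510, F2408. After flipping Y the toolpath is (116.230,20.971) → (107.005,25.926) → (111.960,35.151) → (121.185,30.196) → (116.230,20.971), returning to the start.

Shape 3 is a closed polygon drawn with `<path>`. Its stroke #008000 means cut at S837, F1216. After flipping Y the toolpath is (33.546,100.796) → (125.251,35.998) → (172.158,8.207) → (34.382,33.567) → (33.546,100.796), returning to the start.

Shape 4 is a regular polygon drawn with `<polygon>`. Its stroke #008000 means cut at S837, F1216. After flipping Y the toolpath is (47.444,27.336) → (54.859,30.486) → (61.294,25.641) → (60.316,17.644) → (52.901,14.494) → (46.466,19.339) → (47.444,27.336), returning to the start.

Shape 5 is a cubic bezier drawn with `<path>`. Its stroke #000000 means score at S510, F2408. After flipping Y the toolpath is (102.107,67.107) → (105.172,69.176) → (107.112,71.303) → (107.800,73.025) → (107.108,73.877) → (104.910,73.394) → (101.079,71.113) → (95.488,66.569) → (88.011,59.297).

G21
G90
G00 X143.344 Y95.843
M4 S510
G1 X96.789 Y79.444 F2408
M5
G00 X116.230 Y20.971
M4 S510
G1 X107.005 Y25.926 F2408
G1 X111.960 Y35.151
G1 X121.185 Y30.196
G1 X116.230 Y20.971
M5
G00 X33.546 Y100.796
M4 S837
G1 X125.251 Y35.998 F1216
G1 X172.158 Y8.207
G1 X34.382 Y33.567
G1 X33.546 Y100.796
M5
G00 X47.444 Y27.336
M4 S837
G1 X54.859 Y30.486 F1216
G1 X61.294 Y25.641
G1 X60.316 Y17.644
G1 X52.901 Y14.494
G1 X46.466 Y19.339
G1 X47.444 Y27.336
M5
G00 X102.107 Y67.107
M4 S510
G1 X105.172 Y69.176 F2408
G1 X107.112 Y71.303
G1 X107.800 Y73.025
G1 X107.108 Y73.877
G1 X104.910 Y73.394
G1 X101.079 Y71.113
G1 X95.488 Y66.569
G1 X88.011 Y59.297
M5
G00 X0.000 Y0.000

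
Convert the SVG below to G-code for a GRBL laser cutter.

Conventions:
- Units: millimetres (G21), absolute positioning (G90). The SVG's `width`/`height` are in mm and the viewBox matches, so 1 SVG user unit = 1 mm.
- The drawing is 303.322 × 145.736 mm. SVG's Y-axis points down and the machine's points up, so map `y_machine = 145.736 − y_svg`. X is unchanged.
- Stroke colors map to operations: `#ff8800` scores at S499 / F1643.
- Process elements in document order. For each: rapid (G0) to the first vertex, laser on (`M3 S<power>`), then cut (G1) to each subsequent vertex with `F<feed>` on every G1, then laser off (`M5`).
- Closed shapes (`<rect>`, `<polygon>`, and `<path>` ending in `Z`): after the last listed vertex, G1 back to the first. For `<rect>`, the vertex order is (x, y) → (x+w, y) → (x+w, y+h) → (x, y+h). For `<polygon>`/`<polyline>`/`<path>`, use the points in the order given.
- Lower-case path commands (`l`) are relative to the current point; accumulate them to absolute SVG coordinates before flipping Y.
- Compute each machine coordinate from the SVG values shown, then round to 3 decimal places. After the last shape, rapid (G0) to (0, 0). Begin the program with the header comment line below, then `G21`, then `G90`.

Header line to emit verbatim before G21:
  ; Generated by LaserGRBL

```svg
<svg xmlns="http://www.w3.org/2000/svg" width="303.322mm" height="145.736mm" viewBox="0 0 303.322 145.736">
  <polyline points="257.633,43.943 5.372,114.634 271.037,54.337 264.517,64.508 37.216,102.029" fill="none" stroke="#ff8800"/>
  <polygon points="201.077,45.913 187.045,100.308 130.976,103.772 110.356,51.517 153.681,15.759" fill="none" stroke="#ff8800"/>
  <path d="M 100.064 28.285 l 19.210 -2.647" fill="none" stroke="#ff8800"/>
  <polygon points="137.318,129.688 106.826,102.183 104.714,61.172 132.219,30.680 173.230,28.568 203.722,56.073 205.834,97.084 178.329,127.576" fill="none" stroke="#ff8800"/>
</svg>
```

; Generated by LaserGRBL
G21
G90
G0 X257.633 Y101.793
M3 S499
G1 X5.372 Y31.102 F1643
G1 X271.037 Y91.399 F1643
G1 X264.517 Y81.228 F1643
G1 X37.216 Y43.707 F1643
M5
G0 X201.077 Y99.823
M3 S499
G1 X187.045 Y45.428 F1643
G1 X130.976 Y41.964 F1643
G1 X110.356 Y94.219 F1643
G1 X153.681 Y129.977 F1643
G1 X201.077 Y99.823 F1643
M5
G0 X100.064 Y117.451
M3 S499
G1 X119.274 Y120.098 F1643
M5
G0 X137.318 Y16.048
M3 S499
G1 X106.826 Y43.553 F1643
G1 X104.714 Y84.564 F1643
G1 X132.219 Y115.056 F1643
G1 X173.230 Y117.168 F1643
G1 X203.722 Y89.663 F1643
G1 X205.834 Y48.652 F1643
G1 X178.329 Y18.160 F1643
G1 X137.318 Y16.048 F1643
M5
G0 X0.000 Y0.000

viewBox `0 0 303.322 145.736` with mm width/height → 1 unit = 1 mm. Flip: y_m = 145.736 − y_svg.

**Shape 1** — `<polyline>` open polyline, stroke `#ff8800` → score (S499, F1643). Machine vertices: (257.633,101.793) → (5.372,31.102) → (271.037,91.399) → (264.517,81.228) → (37.216,43.707). Open path.

**Shape 2** — `<polygon>` regular polygon, stroke `#ff8800` → score (S499, F1643). Machine vertices: (201.077,99.823) → (187.045,45.428) → (130.976,41.964) → (110.356,94.219) → (153.681,129.977) → (201.077,99.823). Closed: final G1 returns to the first vertex.

**Shape 3** — `<path>` line segment, stroke `#ff8800` → score (S499, F1643). Machine vertices: (100.064,117.451) → (119.274,120.098). Open path.

**Shape 4** — `<polygon>` regular polygon, stroke `#ff8800` → score (S499, F1643). Machine vertices: (137.318,16.048) → (106.826,43.553) → (104.714,84.564) → (132.219,115.056) → (173.230,117.168) → (203.722,89.663) → (205.834,48.652) → (178.329,18.160) → (137.318,16.048). Closed: final G1 returns to the first vertex.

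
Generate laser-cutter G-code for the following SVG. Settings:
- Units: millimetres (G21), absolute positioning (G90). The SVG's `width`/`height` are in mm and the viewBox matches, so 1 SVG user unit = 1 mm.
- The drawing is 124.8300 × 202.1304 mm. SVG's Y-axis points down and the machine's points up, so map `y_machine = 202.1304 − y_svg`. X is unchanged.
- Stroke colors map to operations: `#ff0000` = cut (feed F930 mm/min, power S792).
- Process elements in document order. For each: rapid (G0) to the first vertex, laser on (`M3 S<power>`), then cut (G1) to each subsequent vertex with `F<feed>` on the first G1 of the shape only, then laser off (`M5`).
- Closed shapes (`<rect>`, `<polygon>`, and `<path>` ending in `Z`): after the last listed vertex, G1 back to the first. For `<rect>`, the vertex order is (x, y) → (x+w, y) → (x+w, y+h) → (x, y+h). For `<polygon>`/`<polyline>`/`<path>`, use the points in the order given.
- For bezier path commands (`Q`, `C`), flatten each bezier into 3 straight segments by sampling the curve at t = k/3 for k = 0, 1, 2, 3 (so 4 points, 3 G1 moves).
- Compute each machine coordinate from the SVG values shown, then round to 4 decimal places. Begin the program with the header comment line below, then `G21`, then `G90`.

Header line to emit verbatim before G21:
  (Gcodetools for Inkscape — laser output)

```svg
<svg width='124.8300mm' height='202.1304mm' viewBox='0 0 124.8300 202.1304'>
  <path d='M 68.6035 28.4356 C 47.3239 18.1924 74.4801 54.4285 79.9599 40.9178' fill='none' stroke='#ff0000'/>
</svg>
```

(Gcodetools for Inkscape — laser output)
G21
G90
G0 X68.6035 Y173.6948
M3 S792
G1 X60.8724 Y172.0088 F930
G1 X69.8514 Y160.7202
G1 X79.9599 Y161.2126
M5

1 u = 1 mm; y_m = 202.1304 − y.

[1] `<path>` cubic bezier, #ff0000→cut S792 F930: (68.6035,173.6948) → (60.8724,172.0088) → (69.8514,160.7202) → (79.9599,161.2126)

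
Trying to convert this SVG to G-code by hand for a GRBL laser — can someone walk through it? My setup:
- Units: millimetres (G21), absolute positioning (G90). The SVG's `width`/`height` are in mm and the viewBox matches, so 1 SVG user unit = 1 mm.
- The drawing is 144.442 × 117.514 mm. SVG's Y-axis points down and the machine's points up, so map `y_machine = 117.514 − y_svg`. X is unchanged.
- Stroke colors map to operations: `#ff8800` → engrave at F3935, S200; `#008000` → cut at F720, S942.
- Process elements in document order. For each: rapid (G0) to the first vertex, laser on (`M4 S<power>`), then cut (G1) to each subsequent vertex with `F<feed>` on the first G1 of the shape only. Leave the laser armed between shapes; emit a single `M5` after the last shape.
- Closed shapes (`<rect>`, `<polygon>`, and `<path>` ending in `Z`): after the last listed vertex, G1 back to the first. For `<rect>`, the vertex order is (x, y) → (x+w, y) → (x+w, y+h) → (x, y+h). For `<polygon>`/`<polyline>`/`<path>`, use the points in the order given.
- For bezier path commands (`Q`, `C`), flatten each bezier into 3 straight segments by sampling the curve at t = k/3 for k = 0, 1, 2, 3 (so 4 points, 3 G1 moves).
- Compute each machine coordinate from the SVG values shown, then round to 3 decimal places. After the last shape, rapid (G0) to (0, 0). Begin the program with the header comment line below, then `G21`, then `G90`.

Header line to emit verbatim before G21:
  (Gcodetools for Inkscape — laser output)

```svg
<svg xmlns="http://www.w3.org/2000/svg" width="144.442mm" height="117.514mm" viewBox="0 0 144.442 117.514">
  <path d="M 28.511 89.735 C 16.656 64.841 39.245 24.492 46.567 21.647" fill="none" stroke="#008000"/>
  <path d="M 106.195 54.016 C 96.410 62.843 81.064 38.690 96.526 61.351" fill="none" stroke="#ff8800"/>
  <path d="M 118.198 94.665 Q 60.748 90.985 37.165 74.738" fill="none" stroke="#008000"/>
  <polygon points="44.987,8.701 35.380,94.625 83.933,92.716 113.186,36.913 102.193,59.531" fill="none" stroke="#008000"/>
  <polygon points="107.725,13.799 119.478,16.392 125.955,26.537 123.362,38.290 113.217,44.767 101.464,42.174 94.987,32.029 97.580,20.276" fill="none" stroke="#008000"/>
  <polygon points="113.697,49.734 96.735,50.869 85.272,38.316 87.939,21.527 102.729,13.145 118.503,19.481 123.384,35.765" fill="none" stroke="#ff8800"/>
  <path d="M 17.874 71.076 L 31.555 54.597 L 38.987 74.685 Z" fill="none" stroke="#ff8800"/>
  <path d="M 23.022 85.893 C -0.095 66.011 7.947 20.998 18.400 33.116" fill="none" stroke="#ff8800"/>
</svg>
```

Since the viewBox matches the mm dimensions, user units are millimetres directly. The only transform is the Y-flip y_m = 117.514 − y_svg.

Shape 1 is a cubic bezier drawn with `<path>`. Its stroke #008000 means cut at S942, F720. After flipping Y the toolpath is (28.511,27.779) → (26.296,55.863) → (35.997,82.482) → (46.567,95.867).

Shape 2 is a cubic bezier drawn with `<path>`. Its stroke #ff8800 means engrave at S200, F3935. After flipping Y the toolpath is (106.195,63.498) → (95.903,62.709) → (89.986,66.175) → (96.526,56.163).

Shape 3 is a quadratic bezier drawn with `<path>`. Its stroke #008000 means cut at S942, F720. After flipping Y the toolpath is (118.198,22.849) → (83.661,26.699) → (56.650,33.341) → (37.165,42.776).

Shape 4 is a closed polygon drawn with `<polygon>`. Its stroke #008000 means cut at S942, F720. After flipping Y the toolpath is (44.987,108.813) → (35.380,22.889) → (83.933,24.798) → (113.186,80.601) → (102.193,57.983) → (44.987,108.813), returning to the start.

Shape 5 is a regular polygon drawn with `<polygon>`. Its stroke #008000 means cut at S942, F720. After flipping Y the toolpath is (107.725,103.715) → (119.478,101.122) → (125.955,90.977) → (123.362,79.224) → (113.217,72.747) → (101.464,75.340) → (94.987,85.485) → (97.580,97.238) → (107.725,103.715), returning to the start.

Shape 6 is a regular polygon drawn with `<polygon>`. Its stroke #ff8800 means engrave at S200, F3935. After flipping Y the toolpath is (113.697,67.780) → (96.735,66.645) → (85.272,79.198) → (87.939,95.987) → (102.729,104.369) → (118.503,98.033) → (123.384,81.749) → (113.697,67.780), returning to the start.

Shape 7 is a regular polygon drawn with `<path>`. Its stroke #ff8800 means engrave at S200, F3935. After flipping Y the toolpath is (17.874,46.438) → (31.555,62.917) → (38.987,42.829) → (17.874,46.438), returning to the start.

Shape 8 is a cubic bezier drawn with `<path>`. Its stroke #ff8800 means engrave at S200, F3935. After flipping Y the toolpath is (23.022,31.621) → (9.227,56.833) → (9.815,80.519) → (18.400,84.398).

(Gcodetools for Inkscape — laser output)
G21
G90
G0 X28.511 Y27.779
M4 S942
G1 X26.296 Y55.863 F720
G1 X35.997 Y82.482
G1 X46.567 Y95.867
G0 X106.195 Y63.498
M4 S200
G1 X95.903 Y62.709 F3935
G1 X89.986 Y66.175
G1 X96.526 Y56.163
G0 X118.198 Y22.849
M4 S942
G1 X83.661 Y26.699 F720
G1 X56.650 Y33.341
G1 X37.165 Y42.776
G0 X44.987 Y108.813
M4 S942
G1 X35.380 Y22.889 F720
G1 X83.933 Y24.798
G1 X113.186 Y80.601
G1 X102.193 Y57.983
G1 X44.987 Y108.813
G0 X107.725 Y103.715
M4 S942
G1 X119.478 Y101.122 F720
G1 X125.955 Y90.977
G1 X123.362 Y79.224
G1 X113.217 Y72.747
G1 X101.464 Y75.340
G1 X94.987 Y85.485
G1 X97.580 Y97.238
G1 X107.725 Y103.715
G0 X113.697 Y67.780
M4 S200
G1 X96.735 Y66.645 F3935
G1 X85.272 Y79.198
G1 X87.939 Y95.987
G1 X102.729 Y104.369
G1 X118.503 Y98.033
G1 X123.384 Y81.749
G1 X113.697 Y67.780
G0 X17.874 Y46.438
M4 S200
G1 X31.555 Y62.917 F3935
G1 X38.987 Y42.829
G1 X17.874 Y46.438
G0 X23.022 Y31.621
M4 S200
G1 X9.227 Y56.833 F3935
G1 X9.815 Y80.519
G1 X18.400 Y84.398
M5
G0 X0.000 Y0.000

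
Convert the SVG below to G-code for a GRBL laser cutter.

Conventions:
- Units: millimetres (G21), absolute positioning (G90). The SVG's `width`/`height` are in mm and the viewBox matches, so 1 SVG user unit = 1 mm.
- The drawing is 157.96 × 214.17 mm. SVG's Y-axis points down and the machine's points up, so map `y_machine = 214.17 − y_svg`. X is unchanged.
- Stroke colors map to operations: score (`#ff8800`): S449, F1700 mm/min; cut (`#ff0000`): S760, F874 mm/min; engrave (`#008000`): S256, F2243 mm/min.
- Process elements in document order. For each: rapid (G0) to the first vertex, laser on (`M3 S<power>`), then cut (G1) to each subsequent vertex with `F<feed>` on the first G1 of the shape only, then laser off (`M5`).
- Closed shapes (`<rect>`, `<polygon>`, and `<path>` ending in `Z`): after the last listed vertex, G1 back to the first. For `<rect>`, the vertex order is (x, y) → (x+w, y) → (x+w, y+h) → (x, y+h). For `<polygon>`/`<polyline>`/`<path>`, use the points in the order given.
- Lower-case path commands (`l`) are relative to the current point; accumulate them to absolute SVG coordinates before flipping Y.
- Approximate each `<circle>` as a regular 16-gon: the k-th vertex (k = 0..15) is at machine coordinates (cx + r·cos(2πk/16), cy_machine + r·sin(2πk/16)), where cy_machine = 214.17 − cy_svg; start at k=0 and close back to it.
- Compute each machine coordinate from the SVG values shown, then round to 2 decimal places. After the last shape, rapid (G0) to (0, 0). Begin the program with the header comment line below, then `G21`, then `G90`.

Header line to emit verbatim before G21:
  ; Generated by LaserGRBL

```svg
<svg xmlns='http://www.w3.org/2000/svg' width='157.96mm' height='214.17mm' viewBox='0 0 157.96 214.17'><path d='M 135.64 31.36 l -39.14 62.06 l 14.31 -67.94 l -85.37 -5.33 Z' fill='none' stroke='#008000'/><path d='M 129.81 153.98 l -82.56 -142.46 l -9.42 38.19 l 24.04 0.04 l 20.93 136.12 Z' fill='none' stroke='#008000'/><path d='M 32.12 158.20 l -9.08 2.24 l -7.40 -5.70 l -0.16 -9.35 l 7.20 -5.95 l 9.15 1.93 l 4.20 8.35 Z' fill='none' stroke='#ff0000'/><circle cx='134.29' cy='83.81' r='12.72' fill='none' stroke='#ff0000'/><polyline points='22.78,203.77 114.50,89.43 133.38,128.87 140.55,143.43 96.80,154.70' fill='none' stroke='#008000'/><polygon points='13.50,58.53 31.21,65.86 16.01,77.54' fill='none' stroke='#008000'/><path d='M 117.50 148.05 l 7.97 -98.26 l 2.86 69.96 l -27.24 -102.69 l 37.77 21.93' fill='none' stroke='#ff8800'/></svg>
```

viewBox `0 0 157.96 214.17` with mm width/height → 1 unit = 1 mm. Flip: y_m = 214.17 − y_svg.

**Shape 1** — `<path>` closed polygon, stroke `#008000` → engrave (S256, F2243). Machine vertices: (135.64,182.81) → (96.50,120.75) → (110.81,188.69) → (25.44,194.02) → (135.64,182.81). Closed: final G1 returns to the first vertex.

**Shape 2** — `<path>` closed polygon, stroke `#008000` → engrave (S256, F2243). Machine vertices: (129.81,60.19) → (47.25,202.65) → (37.83,164.46) → (61.87,164.42) → (82.80,28.30) → (129.81,60.19). Closed: final G1 returns to the first vertex.

**Shape 3** — `<path>` regular polygon, stroke `#ff0000` → cut (S760, F874). Machine vertices: (32.12,55.97) → (23.04,53.73) → (15.64,59.43) → (15.48,68.78) → (22.68,74.73) → (31.83,72.80) → (36.03,64.45) → (32.12,55.97). Closed: final G1 returns to the first vertex.

**Shape 4** — `<circle>` circle, stroke `#ff0000` → cut (S760, F874). Machine vertices: (147.01,130.36) → (146.04,135.23) → (143.28,139.35) → (139.16,142.11) → (134.29,143.08) → (129.42,142.11) → (125.30,139.35) → (122.54,135.23) → (121.57,130.36) → (122.54,125.49) → (125.30,121.37) → (129.42,118.61) → (134.29,117.64) → (139.16,118.61) → (143.28,121.37) → (146.04,125.49) → (147.01,130.36). Closed: final G1 returns to the first vertex.

**Shape 5** — `<polyline>` open polyline, stroke `#008000` → engrave (S256, F2243). Machine vertices: (22.78,10.40) → (114.50,124.74) → (133.38,85.30) → (140.55,70.74) → (96.80,59.47). Open path.

**Shape 6** — `<polygon>` regular polygon, stroke `#008000` → engrave (S256, F2243). Machine vertices: (13.50,155.64) → (31.21,148.31) → (16.01,136.63) → (13.50,155.64). Closed: final G1 returns to the first vertex.

**Shape 7** — `<path>` open polyline, stroke `#ff8800` → score (S449, F1700). Machine vertices: (117.50,66.12) → (125.47,164.38) → (128.33,94.42) → (101.09,197.11) → (138.86,175.18). Open path.

; Generated by LaserGRBL
G21
G90
G0 X135.64 Y182.81
M3 S256
G1 X96.50 Y120.75 F2243
G1 X110.81 Y188.69
G1 X25.44 Y194.02
G1 X135.64 Y182.81
M5
G0 X129.81 Y60.19
M3 S256
G1 X47.25 Y202.65 F2243
G1 X37.83 Y164.46
G1 X61.87 Y164.42
G1 X82.80 Y28.30
G1 X129.81 Y60.19
M5
G0 X32.12 Y55.97
M3 S760
G1 X23.04 Y53.73 F874
G1 X15.64 Y59.43
G1 X15.48 Y68.78
G1 X22.68 Y74.73
G1 X31.83 Y72.80
G1 X36.03 Y64.45
G1 X32.12 Y55.97
M5
G0 X147.01 Y130.36
M3 S760
G1 X146.04 Y135.23 F874
G1 X143.28 Y139.35
G1 X139.16 Y142.11
G1 X134.29 Y143.08
G1 X129.42 Y142.11
G1 X125.30 Y139.35
G1 X122.54 Y135.23
G1 X121.57 Y130.36
G1 X122.54 Y125.49
G1 X125.30 Y121.37
G1 X129.42 Y118.61
G1 X134.29 Y117.64
G1 X139.16 Y118.61
G1 X143.28 Y121.37
G1 X146.04 Y125.49
G1 X147.01 Y130.36
M5
G0 X22.78 Y10.40
M3 S256
G1 X114.50 Y124.74 F2243
G1 X133.38 Y85.30
G1 X140.55 Y70.74
G1 X96.80 Y59.47
M5
G0 X13.50 Y155.64
M3 S256
G1 X31.21 Y148.31 F2243
G1 X16.01 Y136.63
G1 X13.50 Y155.64
M5
G0 X117.50 Y66.12
M3 S449
G1 X125.47 Y164.38 F1700
G1 X128.33 Y94.42
G1 X101.09 Y197.11
G1 X138.86 Y175.18
M5
G0 X0.00 Y0.00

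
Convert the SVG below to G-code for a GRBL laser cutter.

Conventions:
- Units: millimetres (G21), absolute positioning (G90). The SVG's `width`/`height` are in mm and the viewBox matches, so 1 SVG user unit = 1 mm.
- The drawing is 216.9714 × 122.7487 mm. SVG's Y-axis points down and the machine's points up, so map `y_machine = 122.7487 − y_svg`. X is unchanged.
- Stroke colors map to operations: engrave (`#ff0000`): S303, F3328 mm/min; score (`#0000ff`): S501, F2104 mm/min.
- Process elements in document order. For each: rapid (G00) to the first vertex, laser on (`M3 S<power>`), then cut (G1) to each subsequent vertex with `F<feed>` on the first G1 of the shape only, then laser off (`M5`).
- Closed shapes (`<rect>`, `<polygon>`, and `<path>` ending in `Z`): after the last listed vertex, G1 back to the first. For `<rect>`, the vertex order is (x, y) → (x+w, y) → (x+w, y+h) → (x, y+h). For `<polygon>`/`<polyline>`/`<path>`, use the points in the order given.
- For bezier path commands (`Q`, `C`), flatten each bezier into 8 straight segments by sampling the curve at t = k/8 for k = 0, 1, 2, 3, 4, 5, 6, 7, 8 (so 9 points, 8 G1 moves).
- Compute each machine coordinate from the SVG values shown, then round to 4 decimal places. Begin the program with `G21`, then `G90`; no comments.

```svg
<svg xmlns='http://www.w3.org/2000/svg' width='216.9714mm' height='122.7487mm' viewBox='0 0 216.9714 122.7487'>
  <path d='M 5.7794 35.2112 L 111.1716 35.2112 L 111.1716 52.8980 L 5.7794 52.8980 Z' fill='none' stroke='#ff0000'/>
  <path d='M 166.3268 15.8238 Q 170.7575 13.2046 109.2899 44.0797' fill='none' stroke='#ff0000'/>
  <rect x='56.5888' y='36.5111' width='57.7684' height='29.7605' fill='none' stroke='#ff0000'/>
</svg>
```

Since the viewBox matches the mm dimensions, user units are millimetres directly. The only transform is the Y-flip y_m = 122.7487 − y_svg.

Shape 1 is a rectangle drawn with `<path>`. Its stroke #ff0000 means engrave at S303, F3328. After flipping Y the toolpath is (5.7794,87.5375) → (111.1716,87.5375) → (111.1716,69.8507) → (5.7794,69.8507) → (5.7794,87.5375), returning to the start.

Shape 2 is a quadratic bezier drawn with `<path>`. Its stroke #ff0000 means engrave at S303, F3328. After flipping Y the toolpath is (166.3268,106.9249) → (166.4048,107.0564) → (164.4235,106.1411) → (160.3829,104.1792) → (154.2829,101.1705) → (146.1237,97.1152) → (135.9051,92.0132) → (123.6271,85.8644) → (109.2899,78.6690).

Shape 3 is a rectangle drawn with `<rect>`. Its stroke #ff0000 means engrave at S303, F3328. After flipping Y the toolpath is (56.5888,86.2376) → (114.3572,86.2376) → (114.3572,56.4771) → (56.5888,56.4771) → (56.5888,86.2376), returning to the start.

G21
G90
G00 X5.7794 Y87.5375
M3 S303
G1 X111.1716 Y87.5375 F3328
G1 X111.1716 Y69.8507
G1 X5.7794 Y69.8507
G1 X5.7794 Y87.5375
M5
G00 X166.3268 Y106.9249
M3 S303
G1 X166.4048 Y107.0564 F3328
G1 X164.4235 Y106.1411
G1 X160.3829 Y104.1792
G1 X154.2829 Y101.1705
G1 X146.1237 Y97.1152
G1 X135.9051 Y92.0132
G1 X123.6271 Y85.8644
G1 X109.2899 Y78.6690
M5
G00 X56.5888 Y86.2376
M3 S303
G1 X114.3572 Y86.2376 F3328
G1 X114.3572 Y56.4771
G1 X56.5888 Y56.4771
G1 X56.5888 Y86.2376
M5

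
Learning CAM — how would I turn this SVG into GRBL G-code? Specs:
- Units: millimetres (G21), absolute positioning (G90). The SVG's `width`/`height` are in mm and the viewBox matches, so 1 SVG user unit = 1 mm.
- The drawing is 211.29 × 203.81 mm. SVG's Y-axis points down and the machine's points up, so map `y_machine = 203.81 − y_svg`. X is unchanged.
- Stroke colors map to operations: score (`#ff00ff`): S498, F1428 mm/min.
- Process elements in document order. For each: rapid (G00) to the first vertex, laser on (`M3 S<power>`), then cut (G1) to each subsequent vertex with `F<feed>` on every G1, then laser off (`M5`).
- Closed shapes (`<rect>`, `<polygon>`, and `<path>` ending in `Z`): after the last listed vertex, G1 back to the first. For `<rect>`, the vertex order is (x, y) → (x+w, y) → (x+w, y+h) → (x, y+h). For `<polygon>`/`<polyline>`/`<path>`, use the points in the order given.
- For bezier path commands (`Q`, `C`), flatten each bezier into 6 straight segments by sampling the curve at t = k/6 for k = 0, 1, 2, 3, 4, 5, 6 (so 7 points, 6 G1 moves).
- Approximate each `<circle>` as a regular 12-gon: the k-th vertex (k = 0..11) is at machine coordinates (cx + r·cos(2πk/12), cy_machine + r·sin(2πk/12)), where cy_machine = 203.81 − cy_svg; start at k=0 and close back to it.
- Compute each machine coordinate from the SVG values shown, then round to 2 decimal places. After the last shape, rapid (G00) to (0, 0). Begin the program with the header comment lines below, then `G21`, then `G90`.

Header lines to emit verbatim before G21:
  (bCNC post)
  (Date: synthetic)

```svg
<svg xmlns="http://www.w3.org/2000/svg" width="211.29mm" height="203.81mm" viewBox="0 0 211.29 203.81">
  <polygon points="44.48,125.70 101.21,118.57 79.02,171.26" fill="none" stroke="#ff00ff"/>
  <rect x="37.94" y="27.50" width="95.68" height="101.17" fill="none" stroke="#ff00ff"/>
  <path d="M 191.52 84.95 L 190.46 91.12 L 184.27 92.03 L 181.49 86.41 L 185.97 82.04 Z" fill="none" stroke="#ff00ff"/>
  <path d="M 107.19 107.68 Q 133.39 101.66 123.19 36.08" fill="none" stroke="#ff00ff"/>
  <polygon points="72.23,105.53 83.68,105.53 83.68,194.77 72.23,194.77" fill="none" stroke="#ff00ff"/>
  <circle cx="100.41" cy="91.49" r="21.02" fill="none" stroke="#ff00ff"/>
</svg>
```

1 u = 1 mm; y_m = 203.81 − y.

[1] `<polygon>` regular polygon, #ff00ff→score S498 F1428: (44.48,78.11) → (101.21,85.24) → (79.02,32.55) → (44.48,78.11) (closed)

[2] `<rect>` rectangle, #ff00ff→score S498 F1428: (37.94,176.31) → (133.62,176.31) → (133.62,75.14) → (37.94,75.14) → (37.94,176.31) (closed)

[3] `<path>` regular polygon, #ff00ff→score S498 F1428: (191.52,118.86) → (190.46,112.69) → (184.27,111.78) → (181.49,117.40) → (185.97,121.77) → (191.52,118.86) (closed)

[4] `<path>` quadratic bezier, #ff00ff→score S498 F1428: (107.19,96.13) → (114.91,99.79) → (120.61,106.76) → (124.29,117.04) → (125.95,130.63) → (125.58,147.52) → (123.19,167.73)

[5] `<polygon>` rectangle, #ff00ff→score S498 F1428: (72.23,98.28) → (83.68,98.28) → (83.68,9.04) → (72.23,9.04) → (72.23,98.28) (closed)

[6] `<circle>` circle, #ff00ff→score S498 F1428: (121.43,112.32) → (118.61,122.83) → (110.92,130.52) → (100.41,133.34) → (89.90,130.52) → (82.21,122.83) → (79.39,112.32) → (82.21,101.81) → (89.90,94.12) → (100.41,91.30) → (110.92,94.12) → (118.61,101.81) → (121.43,112.32) (closed)

(bCNC post)
(Date: synthetic)
G21
G90
G00 X44.48 Y78.11
M3 S498
G1 X101.21 Y85.24 F1428
G1 X79.02 Y32.55 F1428
G1 X44.48 Y78.11 F1428
M5
G00 X37.94 Y176.31
M3 S498
G1 X133.62 Y176.31 F1428
G1 X133.62 Y75.14 F1428
G1 X37.94 Y75.14 F1428
G1 X37.94 Y176.31 F1428
M5
G00 X191.52 Y118.86
M3 S498
G1 X190.46 Y112.69 F1428
G1 X184.27 Y111.78 F1428
G1 X181.49 Y117.40 F1428
G1 X185.97 Y121.77 F1428
G1 X191.52 Y118.86 F1428
M5
G00 X107.19 Y96.13
M3 S498
G1 X114.91 Y99.79 F1428
G1 X120.61 Y106.76 F1428
G1 X124.29 Y117.04 F1428
G1 X125.95 Y130.63 F1428
G1 X125.58 Y147.52 F1428
G1 X123.19 Y167.73 F1428
M5
G00 X72.23 Y98.28
M3 S498
G1 X83.68 Y98.28 F1428
G1 X83.68 Y9.04 F1428
G1 X72.23 Y9.04 F1428
G1 X72.23 Y98.28 F1428
M5
G00 X121.43 Y112.32
M3 S498
G1 X118.61 Y122.83 F1428
G1 X110.92 Y130.52 F1428
G1 X100.41 Y133.34 F1428
G1 X89.90 Y130.52 F1428
G1 X82.21 Y122.83 F1428
G1 X79.39 Y112.32 F1428
G1 X82.21 Y101.81 F1428
G1 X89.90 Y94.12 F1428
G1 X100.41 Y91.30 F1428
G1 X110.92 Y94.12 F1428
G1 X118.61 Y101.81 F1428
G1 X121.43 Y112.32 F1428
M5
G00 X0.00 Y0.00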